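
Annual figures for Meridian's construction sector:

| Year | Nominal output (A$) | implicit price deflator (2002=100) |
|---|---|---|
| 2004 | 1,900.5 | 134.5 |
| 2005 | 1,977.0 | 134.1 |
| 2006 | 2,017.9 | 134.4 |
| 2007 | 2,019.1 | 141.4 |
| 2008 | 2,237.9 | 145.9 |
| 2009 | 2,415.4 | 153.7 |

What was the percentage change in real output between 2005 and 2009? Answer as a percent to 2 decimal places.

6.60%

Real output 2005 = 1977.0/1.341 = 1474.27.
Real output 2009 = 2415.4/1.537 = 1571.50.
Change = 1571.50/1474.27 − 1 = 0.0660.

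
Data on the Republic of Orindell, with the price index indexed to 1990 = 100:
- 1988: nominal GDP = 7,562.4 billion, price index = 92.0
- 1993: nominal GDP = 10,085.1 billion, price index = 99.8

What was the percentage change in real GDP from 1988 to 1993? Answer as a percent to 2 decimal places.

22.94%

Real GDP 1988 = 7562.4 / 0.920 = 8220.00.
Real GDP 1993 = 10085.1 / 0.998 = 10105.31.
Real growth = 10105.31 / 8220.00 − 1 = 0.2294.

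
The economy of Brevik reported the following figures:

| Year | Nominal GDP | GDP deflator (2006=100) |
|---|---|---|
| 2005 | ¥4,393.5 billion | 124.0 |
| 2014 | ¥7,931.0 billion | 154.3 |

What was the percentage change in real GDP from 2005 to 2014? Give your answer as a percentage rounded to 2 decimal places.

Deflate each year: 2005 → 4393.5/1.240 = 3543.15; 2014 → 7931.0/1.543 = 5139.99.
So real GDP changed by 5139.99/3543.15 − 1 = 0.4507, i.e. 45.07%.

45.07%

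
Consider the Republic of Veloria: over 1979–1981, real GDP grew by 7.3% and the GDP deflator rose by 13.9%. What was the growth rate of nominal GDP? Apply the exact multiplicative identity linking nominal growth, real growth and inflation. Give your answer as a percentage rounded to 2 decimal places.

(1 + g_nom) = (1 + g_real)(1 + π) = 1.0730 × 1.1390 = 1.22215.

22.21%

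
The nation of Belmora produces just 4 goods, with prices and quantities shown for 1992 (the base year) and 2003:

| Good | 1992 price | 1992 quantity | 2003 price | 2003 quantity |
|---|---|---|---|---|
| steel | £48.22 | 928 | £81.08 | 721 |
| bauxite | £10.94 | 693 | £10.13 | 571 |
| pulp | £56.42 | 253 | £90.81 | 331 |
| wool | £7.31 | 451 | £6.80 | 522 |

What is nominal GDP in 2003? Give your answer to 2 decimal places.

£97850.62

Nominal GDP 2003 = Σ (p_2003 × q_2003) = 81.08·721 + 10.13·571 + 90.81·331 + 6.80·522 = 97850.62.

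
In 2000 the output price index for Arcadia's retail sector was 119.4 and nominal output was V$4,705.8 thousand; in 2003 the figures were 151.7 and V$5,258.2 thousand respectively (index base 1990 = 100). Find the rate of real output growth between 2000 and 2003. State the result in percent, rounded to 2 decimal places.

-12.05%

Deflate each year: 2000 → 4705.8/1.194 = 3941.21; 2003 → 5258.2/1.517 = 3466.18.
So real output changed by 3466.18/3941.21 − 1 = -0.1205, i.e. -12.05%.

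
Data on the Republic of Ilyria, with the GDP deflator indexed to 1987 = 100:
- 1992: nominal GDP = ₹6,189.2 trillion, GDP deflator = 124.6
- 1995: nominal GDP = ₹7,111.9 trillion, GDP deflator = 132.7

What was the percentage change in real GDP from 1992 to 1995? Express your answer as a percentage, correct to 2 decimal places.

Deflate each year: 1992 → 6189.2/1.246 = 4967.26; 1995 → 7111.9/1.327 = 5359.38.
So real GDP changed by 5359.38/4967.26 − 1 = 0.0789, i.e. 7.89%.

7.89%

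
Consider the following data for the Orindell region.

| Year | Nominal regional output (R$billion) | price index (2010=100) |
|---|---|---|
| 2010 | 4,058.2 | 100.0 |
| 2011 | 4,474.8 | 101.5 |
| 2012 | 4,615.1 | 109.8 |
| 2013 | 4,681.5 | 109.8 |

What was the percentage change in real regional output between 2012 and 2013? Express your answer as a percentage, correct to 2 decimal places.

Real regional output 2012 = 4615.1/1.098 = 4203.19.
Real regional output 2013 = 4681.5/1.098 = 4263.66.
Change = 4263.66/4203.19 − 1 = 0.0144.

1.44%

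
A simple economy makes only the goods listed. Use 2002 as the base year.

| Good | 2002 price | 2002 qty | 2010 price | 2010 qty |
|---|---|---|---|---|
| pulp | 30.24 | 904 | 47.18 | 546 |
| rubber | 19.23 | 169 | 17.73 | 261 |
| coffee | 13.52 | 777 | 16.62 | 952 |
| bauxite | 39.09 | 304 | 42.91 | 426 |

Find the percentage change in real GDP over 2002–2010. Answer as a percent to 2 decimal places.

-3.63%

Real GDP 2002 = Nominal GDP 2002 = 30.24·904 + 19.23·169 + 13.52·777 + 39.09·304 = 52975.23.
Real GDP 2010 (at 2002 prices) = 30.24·546 + 19.23·261 + 13.52·952 + 39.09·426 = 51053.45.
Real growth = 51053.45/52975.23 − 1 = -0.0363.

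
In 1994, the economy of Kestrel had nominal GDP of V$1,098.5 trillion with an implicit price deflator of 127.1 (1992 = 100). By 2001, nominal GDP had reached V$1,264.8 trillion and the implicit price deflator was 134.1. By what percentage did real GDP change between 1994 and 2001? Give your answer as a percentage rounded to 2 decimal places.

Deflate each year: 1994 → 1098.5/1.271 = 864.28; 2001 → 1264.8/1.341 = 943.18.
So real GDP changed by 943.18/864.28 − 1 = 0.0913, i.e. 9.13%.

9.13%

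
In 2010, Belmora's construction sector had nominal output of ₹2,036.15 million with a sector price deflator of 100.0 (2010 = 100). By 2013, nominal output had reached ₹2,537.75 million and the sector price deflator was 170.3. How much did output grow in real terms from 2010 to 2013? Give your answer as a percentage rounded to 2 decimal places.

Deflate each year: 2010 → 2036.15/1.000 = 2036.15; 2013 → 2537.75/1.703 = 1490.16.
So real output changed by 1490.16/2036.15 − 1 = -0.2681, i.e. -26.81%.

-26.81%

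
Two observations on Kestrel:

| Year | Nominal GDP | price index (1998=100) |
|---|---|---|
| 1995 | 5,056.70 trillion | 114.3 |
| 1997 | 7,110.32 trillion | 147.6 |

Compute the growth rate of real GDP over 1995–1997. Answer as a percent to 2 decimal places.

Real GDP 1995 = 5056.70 / 1.143 = 4424.06.
Real GDP 1997 = 7110.32 / 1.476 = 4817.29.
Real growth = 4817.29 / 4424.06 − 1 = 0.0889.

8.89%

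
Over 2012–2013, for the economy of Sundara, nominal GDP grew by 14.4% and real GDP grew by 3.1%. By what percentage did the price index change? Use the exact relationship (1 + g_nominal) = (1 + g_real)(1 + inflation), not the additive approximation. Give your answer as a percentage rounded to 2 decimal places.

(1 + g_nom) = (1 + g_real)(1 + π), so π = 1.1440 / 1.0310 − 1 = 0.10960.

10.96%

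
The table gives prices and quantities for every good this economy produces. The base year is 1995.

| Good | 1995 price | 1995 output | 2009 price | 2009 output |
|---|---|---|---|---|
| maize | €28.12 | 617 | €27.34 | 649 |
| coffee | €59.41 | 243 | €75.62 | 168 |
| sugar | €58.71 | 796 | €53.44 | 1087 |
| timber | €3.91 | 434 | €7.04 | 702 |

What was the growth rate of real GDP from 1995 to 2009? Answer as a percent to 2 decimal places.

Real GDP 1995 = Nominal GDP 1995 = 28.12·617 + 59.41·243 + 58.71·796 + 3.91·434 = 80216.77.
Real GDP 2009 (at 1995 prices) = 28.12·649 + 59.41·168 + 58.71·1087 + 3.91·702 = 94793.35.
Real growth = 94793.35/80216.77 − 1 = 0.1817.

18.17%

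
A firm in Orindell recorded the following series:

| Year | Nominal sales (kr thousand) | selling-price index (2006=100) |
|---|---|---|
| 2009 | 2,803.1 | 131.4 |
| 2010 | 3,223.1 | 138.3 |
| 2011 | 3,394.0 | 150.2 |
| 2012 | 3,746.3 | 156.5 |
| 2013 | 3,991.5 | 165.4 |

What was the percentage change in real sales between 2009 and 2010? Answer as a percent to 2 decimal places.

9.25%

Real sales 2009 = 2803.1/1.314 = 2133.26.
Real sales 2010 = 3223.1/1.383 = 2330.51.
Change = 2330.51/2133.26 − 1 = 0.0925.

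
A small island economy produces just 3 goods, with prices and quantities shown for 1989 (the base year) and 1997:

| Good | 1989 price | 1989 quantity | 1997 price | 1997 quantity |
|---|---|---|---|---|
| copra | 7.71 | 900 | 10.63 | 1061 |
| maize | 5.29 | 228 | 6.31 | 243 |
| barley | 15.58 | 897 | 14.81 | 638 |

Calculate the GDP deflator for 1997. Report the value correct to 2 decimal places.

114.71

Nominal GDP 1997 = 10.63·1061 + 6.31·243 + 14.81·638 = 22260.54.
Real GDP 1997 (at 1989 prices) = 7.71·1061 + 5.29·243 + 15.58·638 = 19405.82.
Deflator = Nominal/Real × 100 = 22260.54/19405.82 × 100 = 114.711.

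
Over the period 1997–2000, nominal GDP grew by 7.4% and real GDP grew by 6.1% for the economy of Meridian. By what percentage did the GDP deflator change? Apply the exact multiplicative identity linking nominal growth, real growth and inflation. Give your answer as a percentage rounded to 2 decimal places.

1.23%

(1 + g_nom) = (1 + g_real)(1 + π), so π = 1.0740 / 1.0610 − 1 = 0.01225.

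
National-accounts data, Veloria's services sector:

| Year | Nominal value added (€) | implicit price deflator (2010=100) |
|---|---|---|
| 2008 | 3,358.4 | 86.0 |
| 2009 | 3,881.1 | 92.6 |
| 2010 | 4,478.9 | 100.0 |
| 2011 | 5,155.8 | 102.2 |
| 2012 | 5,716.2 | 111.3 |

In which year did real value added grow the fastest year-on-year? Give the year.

2011

2009: real = 3881.1/0.926 = 4191.25; growth vs 2008 (3905.12) = 7.33%.
2010: real = 4478.9/1.000 = 4478.90; growth vs 2009 (4191.25) = 6.86%.
2011: real = 5155.8/1.022 = 5044.81; growth vs 2010 (4478.90) = 12.64%.
2012: real = 5716.2/1.113 = 5135.85; growth vs 2011 (5044.81) = 1.80%.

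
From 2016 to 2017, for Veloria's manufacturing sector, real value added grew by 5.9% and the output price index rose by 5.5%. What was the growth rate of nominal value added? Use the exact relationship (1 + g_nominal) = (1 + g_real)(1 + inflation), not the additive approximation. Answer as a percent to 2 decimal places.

11.72%

(1 + g_nom) = (1 + g_real)(1 + π) = 1.0590 × 1.0550 = 1.11725.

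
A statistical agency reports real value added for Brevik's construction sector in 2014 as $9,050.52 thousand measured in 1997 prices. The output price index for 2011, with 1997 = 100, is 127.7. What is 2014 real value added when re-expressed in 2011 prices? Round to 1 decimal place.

Real value added in 2011 prices = Real value added in 1997 prices × (P_2011/P_1997) = 9050.52 × 1.277 = 11557.51.

$11,557.5 thousand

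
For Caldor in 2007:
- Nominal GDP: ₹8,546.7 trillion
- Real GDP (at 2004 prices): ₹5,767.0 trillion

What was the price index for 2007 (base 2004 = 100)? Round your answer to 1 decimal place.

148.2

price index = (Nominal / Real) × 100 = 8546.7 / 5767.0 × 100 = 148.20.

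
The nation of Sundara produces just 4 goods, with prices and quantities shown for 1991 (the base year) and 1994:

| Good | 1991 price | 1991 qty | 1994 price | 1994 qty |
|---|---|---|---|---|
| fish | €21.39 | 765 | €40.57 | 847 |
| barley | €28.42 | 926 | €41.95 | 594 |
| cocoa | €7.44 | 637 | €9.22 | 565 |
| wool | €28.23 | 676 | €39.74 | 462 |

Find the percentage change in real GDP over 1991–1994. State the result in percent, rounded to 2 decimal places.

Real GDP 1991 = Nominal GDP 1991 = 21.39·765 + 28.42·926 + 7.44·637 + 28.23·676 = 66503.03.
Real GDP 1994 (at 1991 prices) = 21.39·847 + 28.42·594 + 7.44·565 + 28.23·462 = 52244.67.
Real growth = 52244.67/66503.03 − 1 = -0.2144.

-21.44%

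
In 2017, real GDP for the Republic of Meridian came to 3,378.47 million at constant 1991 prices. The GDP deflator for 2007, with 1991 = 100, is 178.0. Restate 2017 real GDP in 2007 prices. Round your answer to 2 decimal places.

Real GDP in 2007 prices = Real GDP in 1991 prices × (P_2007/P_1991) = 3378.47 × 1.780 = 6013.68.

6,013.68 million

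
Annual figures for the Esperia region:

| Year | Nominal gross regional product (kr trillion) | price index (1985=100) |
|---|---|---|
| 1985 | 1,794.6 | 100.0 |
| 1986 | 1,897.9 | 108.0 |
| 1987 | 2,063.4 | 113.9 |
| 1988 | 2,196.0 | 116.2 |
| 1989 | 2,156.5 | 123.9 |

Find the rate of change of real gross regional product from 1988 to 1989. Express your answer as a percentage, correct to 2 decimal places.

Real gross regional product 1988 = 2196.0/1.162 = 1889.85.
Real gross regional product 1989 = 2156.5/1.239 = 1740.52.
Change = 1740.52/1889.85 − 1 = -0.0790.

-7.90%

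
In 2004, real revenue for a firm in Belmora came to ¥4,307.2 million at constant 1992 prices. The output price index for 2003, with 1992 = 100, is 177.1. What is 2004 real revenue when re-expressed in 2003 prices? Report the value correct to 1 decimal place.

Real revenue in 2003 prices = Real revenue in 1992 prices × (P_2003/P_1992) = 4307.2 × 1.771 = 7628.05.

¥7,628.1 million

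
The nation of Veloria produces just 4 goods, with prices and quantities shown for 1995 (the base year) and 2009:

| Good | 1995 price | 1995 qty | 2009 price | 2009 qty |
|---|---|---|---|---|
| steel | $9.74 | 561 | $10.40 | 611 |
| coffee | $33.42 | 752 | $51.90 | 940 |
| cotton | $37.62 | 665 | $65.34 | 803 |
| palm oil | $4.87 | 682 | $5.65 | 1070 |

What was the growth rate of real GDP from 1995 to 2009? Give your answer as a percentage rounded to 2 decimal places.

23.50%

Real GDP 1995 = Nominal GDP 1995 = 9.74·561 + 33.42·752 + 37.62·665 + 4.87·682 = 58934.62.
Real GDP 2009 (at 1995 prices) = 9.74·611 + 33.42·940 + 37.62·803 + 4.87·1070 = 72785.70.
Real growth = 72785.70/58934.62 − 1 = 0.2350.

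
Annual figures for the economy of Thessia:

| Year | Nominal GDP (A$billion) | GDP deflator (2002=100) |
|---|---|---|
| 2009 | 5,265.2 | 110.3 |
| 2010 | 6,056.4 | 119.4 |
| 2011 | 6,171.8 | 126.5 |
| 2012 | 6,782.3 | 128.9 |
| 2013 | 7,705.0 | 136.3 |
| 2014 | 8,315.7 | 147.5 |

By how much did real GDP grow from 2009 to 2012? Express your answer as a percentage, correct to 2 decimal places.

10.23%

Real GDP 2009 = 5265.2/1.103 = 4773.53.
Real GDP 2012 = 6782.3/1.289 = 5261.68.
Change = 5261.68/4773.53 − 1 = 0.1023.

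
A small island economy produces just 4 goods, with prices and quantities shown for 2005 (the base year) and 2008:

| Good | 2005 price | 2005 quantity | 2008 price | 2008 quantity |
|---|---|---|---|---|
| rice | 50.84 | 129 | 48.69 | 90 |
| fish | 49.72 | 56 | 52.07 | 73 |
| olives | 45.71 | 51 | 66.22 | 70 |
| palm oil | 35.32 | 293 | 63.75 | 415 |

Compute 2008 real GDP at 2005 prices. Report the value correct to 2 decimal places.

Real GDP 2008 = Σ (p_2005 × q_2008) = 50.84·90 + 49.72·73 + 45.71·70 + 35.32·415 = 26062.66.

26062.66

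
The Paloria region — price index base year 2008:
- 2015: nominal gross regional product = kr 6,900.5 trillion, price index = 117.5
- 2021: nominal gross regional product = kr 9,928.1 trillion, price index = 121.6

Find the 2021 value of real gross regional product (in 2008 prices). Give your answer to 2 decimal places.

kr 8,164.56 trillion

Real gross regional product = Nominal / (price index/100) = 9928.1 / 1.216 = 8164.56.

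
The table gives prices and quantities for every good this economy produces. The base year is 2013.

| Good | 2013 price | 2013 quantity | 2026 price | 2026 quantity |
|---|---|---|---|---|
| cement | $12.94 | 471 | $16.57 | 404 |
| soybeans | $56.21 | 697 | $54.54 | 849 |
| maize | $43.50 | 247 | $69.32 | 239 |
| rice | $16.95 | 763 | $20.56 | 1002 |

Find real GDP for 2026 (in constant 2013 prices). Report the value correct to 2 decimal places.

$80330.45

Real GDP 2026 = Σ (p_2013 × q_2026) = 12.94·404 + 56.21·849 + 43.50·239 + 16.95·1002 = 80330.45.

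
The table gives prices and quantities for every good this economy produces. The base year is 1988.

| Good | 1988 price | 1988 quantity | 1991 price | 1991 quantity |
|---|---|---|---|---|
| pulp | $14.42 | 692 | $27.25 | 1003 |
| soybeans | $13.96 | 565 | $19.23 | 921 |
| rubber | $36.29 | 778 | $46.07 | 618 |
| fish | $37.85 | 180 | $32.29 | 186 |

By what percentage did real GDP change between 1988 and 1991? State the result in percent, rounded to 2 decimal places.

7.32%

Real GDP 1988 = Nominal GDP 1988 = 14.42·692 + 13.96·565 + 36.29·778 + 37.85·180 = 52912.66.
Real GDP 1991 (at 1988 prices) = 14.42·1003 + 13.96·921 + 36.29·618 + 37.85·186 = 56787.74.
Real growth = 56787.74/52912.66 − 1 = 0.0732.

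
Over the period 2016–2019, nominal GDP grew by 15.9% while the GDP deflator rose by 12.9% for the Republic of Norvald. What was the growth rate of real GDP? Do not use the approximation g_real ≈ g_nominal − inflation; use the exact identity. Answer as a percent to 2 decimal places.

2.66%

(1 + g_nom) = (1 + g_real)(1 + π), so g_real = 1.1590 / 1.1290 − 1 = 0.02657.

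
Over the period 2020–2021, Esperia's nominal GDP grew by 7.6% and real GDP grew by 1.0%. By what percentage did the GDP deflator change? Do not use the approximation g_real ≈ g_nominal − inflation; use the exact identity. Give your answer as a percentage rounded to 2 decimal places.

6.53%

(1 + g_nom) = (1 + g_real)(1 + π), so π = 1.0760 / 1.0100 − 1 = 0.06535.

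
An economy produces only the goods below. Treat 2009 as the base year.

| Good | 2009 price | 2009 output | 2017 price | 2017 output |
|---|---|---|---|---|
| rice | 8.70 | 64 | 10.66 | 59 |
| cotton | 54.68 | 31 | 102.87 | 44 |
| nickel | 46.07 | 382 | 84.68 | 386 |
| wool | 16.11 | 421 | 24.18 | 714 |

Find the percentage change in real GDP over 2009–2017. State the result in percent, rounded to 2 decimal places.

Real GDP 2009 = Nominal GDP 2009 = 8.70·64 + 54.68·31 + 46.07·382 + 16.11·421 = 26632.93.
Real GDP 2017 (at 2009 prices) = 8.70·59 + 54.68·44 + 46.07·386 + 16.11·714 = 32204.78.
Real growth = 32204.78/26632.93 − 1 = 0.2092.

20.92%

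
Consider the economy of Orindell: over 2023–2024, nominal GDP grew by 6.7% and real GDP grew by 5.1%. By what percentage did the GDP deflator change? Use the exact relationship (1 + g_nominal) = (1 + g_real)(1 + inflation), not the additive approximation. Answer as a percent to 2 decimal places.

(1 + g_nom) = (1 + g_real)(1 + π), so π = 1.0670 / 1.0510 − 1 = 0.01522.

1.52%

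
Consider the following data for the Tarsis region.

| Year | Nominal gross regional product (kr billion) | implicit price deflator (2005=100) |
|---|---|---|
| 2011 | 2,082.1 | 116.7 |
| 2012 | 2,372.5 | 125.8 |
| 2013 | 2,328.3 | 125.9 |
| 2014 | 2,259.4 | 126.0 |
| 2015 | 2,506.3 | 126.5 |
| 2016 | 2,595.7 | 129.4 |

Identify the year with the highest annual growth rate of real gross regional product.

2015

2012: real = 2372.5/1.258 = 1885.93; growth vs 2011 (1784.15) = 5.70%.
2013: real = 2328.3/1.259 = 1849.32; growth vs 2012 (1885.93) = -1.94%.
2014: real = 2259.4/1.260 = 1793.17; growth vs 2013 (1849.32) = -3.04%.
2015: real = 2506.3/1.265 = 1981.26; growth vs 2014 (1793.17) = 10.49%.
2016: real = 2595.7/1.294 = 2005.95; growth vs 2015 (1981.26) = 1.25%.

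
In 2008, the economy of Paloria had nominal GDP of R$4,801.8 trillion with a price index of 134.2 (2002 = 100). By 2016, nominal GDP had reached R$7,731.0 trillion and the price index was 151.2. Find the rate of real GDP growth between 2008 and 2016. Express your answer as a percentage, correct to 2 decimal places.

Real GDP 2008 = 4801.8 / 1.342 = 3578.09.
Real GDP 2016 = 7731.0 / 1.512 = 5113.10.
Real growth = 5113.10 / 3578.09 − 1 = 0.4290.

42.90%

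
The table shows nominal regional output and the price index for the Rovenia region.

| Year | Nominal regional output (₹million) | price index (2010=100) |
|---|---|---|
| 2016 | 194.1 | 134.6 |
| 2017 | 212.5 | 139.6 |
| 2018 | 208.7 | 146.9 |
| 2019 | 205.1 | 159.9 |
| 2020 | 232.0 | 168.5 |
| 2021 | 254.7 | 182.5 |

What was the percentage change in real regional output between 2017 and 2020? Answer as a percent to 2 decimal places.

Real regional output 2017 = 212.5/1.396 = 152.22.
Real regional output 2020 = 232.0/1.685 = 137.69.
Change = 137.69/152.22 − 1 = -0.0955.

-9.55%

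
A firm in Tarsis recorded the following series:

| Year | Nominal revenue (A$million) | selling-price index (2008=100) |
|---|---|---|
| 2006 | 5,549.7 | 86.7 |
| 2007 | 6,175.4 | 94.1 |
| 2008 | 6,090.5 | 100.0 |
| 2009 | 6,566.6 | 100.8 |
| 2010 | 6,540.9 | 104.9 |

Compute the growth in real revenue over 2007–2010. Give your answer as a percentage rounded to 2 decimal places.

-4.99%

Real revenue 2007 = 6175.4/0.941 = 6562.59.
Real revenue 2010 = 6540.9/1.049 = 6235.37.
Change = 6235.37/6562.59 − 1 = -0.0499.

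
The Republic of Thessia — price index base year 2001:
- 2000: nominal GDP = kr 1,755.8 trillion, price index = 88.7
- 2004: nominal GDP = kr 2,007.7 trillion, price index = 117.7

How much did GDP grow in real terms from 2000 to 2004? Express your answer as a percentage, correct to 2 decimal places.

Real GDP 2000 = 1755.8 / 0.887 = 1979.48.
Real GDP 2004 = 2007.7 / 1.177 = 1705.78.
Real growth = 1705.78 / 1979.48 − 1 = -0.1383.

-13.83%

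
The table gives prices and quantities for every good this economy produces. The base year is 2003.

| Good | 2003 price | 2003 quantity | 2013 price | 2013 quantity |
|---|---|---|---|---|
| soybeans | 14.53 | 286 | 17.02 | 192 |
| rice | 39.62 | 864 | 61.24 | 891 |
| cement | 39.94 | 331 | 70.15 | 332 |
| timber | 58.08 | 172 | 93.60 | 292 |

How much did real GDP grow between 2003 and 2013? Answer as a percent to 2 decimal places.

10.90%

Real GDP 2003 = Nominal GDP 2003 = 14.53·286 + 39.62·864 + 39.94·331 + 58.08·172 = 61597.16.
Real GDP 2013 (at 2003 prices) = 14.53·192 + 39.62·891 + 39.94·332 + 58.08·292 = 68310.62.
Real growth = 68310.62/61597.16 − 1 = 0.1090.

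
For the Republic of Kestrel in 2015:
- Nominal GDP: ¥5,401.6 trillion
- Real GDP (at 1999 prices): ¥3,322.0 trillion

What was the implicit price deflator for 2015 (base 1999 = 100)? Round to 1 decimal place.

162.6

implicit price deflator = (Nominal / Real) × 100 = 5401.6 / 3322.0 × 100 = 162.60.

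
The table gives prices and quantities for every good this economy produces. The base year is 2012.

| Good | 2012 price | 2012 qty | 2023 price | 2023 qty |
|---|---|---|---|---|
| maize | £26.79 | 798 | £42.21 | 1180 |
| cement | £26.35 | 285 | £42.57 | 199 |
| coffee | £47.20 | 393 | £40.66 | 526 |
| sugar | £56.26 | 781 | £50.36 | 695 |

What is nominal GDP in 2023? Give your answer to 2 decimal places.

£114666.59

Nominal GDP 2023 = Σ (p_2023 × q_2023) = 42.21·1180 + 42.57·199 + 40.66·526 + 50.36·695 = 114666.59.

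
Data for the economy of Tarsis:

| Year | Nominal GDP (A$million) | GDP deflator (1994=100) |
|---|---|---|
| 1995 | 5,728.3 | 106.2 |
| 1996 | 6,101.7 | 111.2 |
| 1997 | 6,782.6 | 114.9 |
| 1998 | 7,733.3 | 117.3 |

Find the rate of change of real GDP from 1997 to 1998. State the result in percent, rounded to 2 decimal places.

Real GDP 1997 = 6782.6/1.149 = 5903.05.
Real GDP 1998 = 7733.3/1.173 = 6592.75.
Change = 6592.75/5903.05 − 1 = 0.1168.

11.68%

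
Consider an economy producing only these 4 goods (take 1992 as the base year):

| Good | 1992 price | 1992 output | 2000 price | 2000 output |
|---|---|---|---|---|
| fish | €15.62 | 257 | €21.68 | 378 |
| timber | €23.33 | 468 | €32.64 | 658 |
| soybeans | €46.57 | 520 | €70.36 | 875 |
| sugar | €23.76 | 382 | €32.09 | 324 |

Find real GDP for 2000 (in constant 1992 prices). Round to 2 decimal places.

€69702.49

Real GDP 2000 = Σ (p_1992 × q_2000) = 15.62·378 + 23.33·658 + 46.57·875 + 23.76·324 = 69702.49.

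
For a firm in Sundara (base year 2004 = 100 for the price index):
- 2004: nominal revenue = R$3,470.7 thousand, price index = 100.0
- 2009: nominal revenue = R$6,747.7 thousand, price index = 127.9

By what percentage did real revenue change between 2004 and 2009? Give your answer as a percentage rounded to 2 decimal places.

52.01%

Real revenue 2004 = 3470.7 / 1.000 = 3470.70.
Real revenue 2009 = 6747.7 / 1.279 = 5275.76.
Real growth = 5275.76 / 3470.70 − 1 = 0.5201.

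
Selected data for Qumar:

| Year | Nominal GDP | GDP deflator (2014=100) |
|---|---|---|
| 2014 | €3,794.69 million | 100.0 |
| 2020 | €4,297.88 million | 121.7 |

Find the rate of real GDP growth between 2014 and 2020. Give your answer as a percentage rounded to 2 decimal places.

Real GDP 2014 = 3794.69 / 1.000 = 3794.69.
Real GDP 2020 = 4297.88 / 1.217 = 3531.54.
Real growth = 3531.54 / 3794.69 − 1 = -0.0693.

-6.93%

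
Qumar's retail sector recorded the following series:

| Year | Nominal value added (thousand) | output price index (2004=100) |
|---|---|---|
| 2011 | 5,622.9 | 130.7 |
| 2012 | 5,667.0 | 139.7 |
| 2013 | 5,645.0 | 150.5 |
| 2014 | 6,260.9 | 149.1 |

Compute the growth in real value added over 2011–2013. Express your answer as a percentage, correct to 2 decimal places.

-12.81%

Real value added 2011 = 5622.9/1.307 = 4302.14.
Real value added 2013 = 5645.0/1.505 = 3750.83.
Change = 3750.83/4302.14 − 1 = -0.1281.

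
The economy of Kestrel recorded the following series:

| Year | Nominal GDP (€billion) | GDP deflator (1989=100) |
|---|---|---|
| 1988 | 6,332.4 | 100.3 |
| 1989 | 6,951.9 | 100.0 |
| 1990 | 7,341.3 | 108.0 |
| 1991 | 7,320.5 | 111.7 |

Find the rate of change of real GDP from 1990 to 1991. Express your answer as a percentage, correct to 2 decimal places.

-3.59%

Real GDP 1990 = 7341.3/1.080 = 6797.50.
Real GDP 1991 = 7320.5/1.117 = 6553.72.
Change = 6553.72/6797.50 − 1 = -0.0359.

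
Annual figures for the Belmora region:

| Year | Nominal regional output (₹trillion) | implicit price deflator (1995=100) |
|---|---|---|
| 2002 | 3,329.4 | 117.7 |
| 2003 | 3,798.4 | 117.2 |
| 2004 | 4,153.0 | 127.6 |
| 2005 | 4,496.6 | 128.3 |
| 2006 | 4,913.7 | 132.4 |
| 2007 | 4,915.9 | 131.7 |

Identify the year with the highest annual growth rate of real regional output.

2003

2003: real = 3798.4/1.172 = 3240.96; growth vs 2002 (2828.72) = 14.57%.
2004: real = 4153.0/1.276 = 3254.70; growth vs 2003 (3240.96) = 0.42%.
2005: real = 4496.6/1.283 = 3504.75; growth vs 2004 (3254.70) = 7.68%.
2006: real = 4913.7/1.324 = 3711.25; growth vs 2005 (3504.75) = 5.89%.
2007: real = 4915.9/1.317 = 3732.65; growth vs 2006 (3711.25) = 0.58%.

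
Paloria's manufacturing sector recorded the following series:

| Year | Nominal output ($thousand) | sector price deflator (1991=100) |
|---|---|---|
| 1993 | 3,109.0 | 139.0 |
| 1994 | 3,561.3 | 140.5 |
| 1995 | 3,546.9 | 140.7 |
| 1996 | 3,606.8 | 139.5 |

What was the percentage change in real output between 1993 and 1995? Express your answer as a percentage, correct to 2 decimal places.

Real output 1993 = 3109.0/1.390 = 2236.69.
Real output 1995 = 3546.9/1.407 = 2520.90.
Change = 2520.90/2236.69 − 1 = 0.1271.

12.71%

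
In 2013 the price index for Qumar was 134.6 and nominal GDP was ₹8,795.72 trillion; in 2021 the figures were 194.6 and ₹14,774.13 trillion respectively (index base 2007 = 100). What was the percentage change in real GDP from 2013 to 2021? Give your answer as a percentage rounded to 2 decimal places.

16.18%

Deflate each year: 2013 → 8795.72/1.346 = 6534.71; 2021 → 14774.13/1.946 = 7592.05.
So real GDP changed by 7592.05/6534.71 − 1 = 0.1618, i.e. 16.18%.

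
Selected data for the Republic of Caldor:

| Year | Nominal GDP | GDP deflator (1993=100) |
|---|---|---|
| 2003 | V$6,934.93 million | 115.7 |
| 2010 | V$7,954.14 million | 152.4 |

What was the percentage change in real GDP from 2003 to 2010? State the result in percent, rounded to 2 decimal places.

-12.92%

Real GDP 2003 = 6934.93 / 1.157 = 5993.89.
Real GDP 2010 = 7954.14 / 1.524 = 5219.25.
Real growth = 5219.25 / 5993.89 − 1 = -0.1292.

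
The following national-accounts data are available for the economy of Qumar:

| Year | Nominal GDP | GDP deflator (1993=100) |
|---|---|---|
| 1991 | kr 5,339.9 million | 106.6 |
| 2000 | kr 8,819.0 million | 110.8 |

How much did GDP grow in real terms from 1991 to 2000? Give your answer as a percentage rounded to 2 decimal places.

58.89%

Deflate each year: 1991 → 5339.9/1.066 = 5009.29; 2000 → 8819.0/1.108 = 7959.39.
So real GDP changed by 7959.39/5009.29 − 1 = 0.5889, i.e. 58.89%.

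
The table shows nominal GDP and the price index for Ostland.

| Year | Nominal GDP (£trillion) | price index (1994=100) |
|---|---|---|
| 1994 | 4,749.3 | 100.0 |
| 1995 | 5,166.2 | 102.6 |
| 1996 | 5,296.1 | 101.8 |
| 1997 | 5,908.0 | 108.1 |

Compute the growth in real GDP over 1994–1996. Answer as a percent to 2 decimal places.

Real GDP 1994 = 4749.3/1.000 = 4749.30.
Real GDP 1996 = 5296.1/1.018 = 5202.46.
Change = 5202.46/4749.30 − 1 = 0.0954.

9.54%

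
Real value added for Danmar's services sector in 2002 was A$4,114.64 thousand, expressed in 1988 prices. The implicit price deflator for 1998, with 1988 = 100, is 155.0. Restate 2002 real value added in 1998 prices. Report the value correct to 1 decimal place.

A$6,377.7 thousand

Real value added in 1998 prices = Real value added in 1988 prices × (P_1998/P_1988) = 4114.64 × 1.550 = 6377.69.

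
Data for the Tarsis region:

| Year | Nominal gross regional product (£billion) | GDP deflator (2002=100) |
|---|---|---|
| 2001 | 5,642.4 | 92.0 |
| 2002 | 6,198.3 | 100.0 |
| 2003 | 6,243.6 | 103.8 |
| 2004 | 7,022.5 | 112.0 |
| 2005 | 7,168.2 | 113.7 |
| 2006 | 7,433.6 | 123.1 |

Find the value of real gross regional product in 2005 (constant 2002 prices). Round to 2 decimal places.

Real gross regional product 2005 = 7168.2 / 1.137 = 6304.49.

£6,304.49 billion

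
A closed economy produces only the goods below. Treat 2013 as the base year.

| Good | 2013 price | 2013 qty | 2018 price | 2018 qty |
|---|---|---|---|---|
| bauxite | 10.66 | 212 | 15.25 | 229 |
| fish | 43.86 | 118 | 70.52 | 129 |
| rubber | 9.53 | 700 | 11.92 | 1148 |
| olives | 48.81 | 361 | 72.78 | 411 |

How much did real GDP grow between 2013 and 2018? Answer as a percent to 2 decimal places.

23.24%

Real GDP 2013 = Nominal GDP 2013 = 10.66·212 + 43.86·118 + 9.53·700 + 48.81·361 = 31726.81.
Real GDP 2018 (at 2013 prices) = 10.66·229 + 43.86·129 + 9.53·1148 + 48.81·411 = 39100.43.
Real growth = 39100.43/31726.81 − 1 = 0.2324.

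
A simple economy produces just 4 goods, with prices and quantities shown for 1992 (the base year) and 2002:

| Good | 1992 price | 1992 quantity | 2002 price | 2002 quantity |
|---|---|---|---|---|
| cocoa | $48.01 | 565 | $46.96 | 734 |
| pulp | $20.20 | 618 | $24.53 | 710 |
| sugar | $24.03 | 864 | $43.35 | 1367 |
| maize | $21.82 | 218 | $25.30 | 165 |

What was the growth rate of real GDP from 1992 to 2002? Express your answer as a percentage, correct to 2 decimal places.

Real GDP 1992 = Nominal GDP 1992 = 48.01·565 + 20.20·618 + 24.03·864 + 21.82·218 = 65127.93.
Real GDP 2002 (at 1992 prices) = 48.01·734 + 20.20·710 + 24.03·1367 + 21.82·165 = 86030.65.
Real growth = 86030.65/65127.93 − 1 = 0.3209.

32.09%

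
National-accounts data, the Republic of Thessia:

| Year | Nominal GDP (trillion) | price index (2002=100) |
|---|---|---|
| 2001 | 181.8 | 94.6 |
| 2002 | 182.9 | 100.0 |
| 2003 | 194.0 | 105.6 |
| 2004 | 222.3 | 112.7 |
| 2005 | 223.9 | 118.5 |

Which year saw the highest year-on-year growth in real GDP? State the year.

2004

2002: real = 182.9/1.000 = 182.90; growth vs 2001 (192.18) = -4.83%.
2003: real = 194.0/1.056 = 183.71; growth vs 2002 (182.90) = 0.44%.
2004: real = 222.3/1.127 = 197.25; growth vs 2003 (183.71) = 7.37%.
2005: real = 223.9/1.185 = 188.95; growth vs 2004 (197.25) = -4.21%.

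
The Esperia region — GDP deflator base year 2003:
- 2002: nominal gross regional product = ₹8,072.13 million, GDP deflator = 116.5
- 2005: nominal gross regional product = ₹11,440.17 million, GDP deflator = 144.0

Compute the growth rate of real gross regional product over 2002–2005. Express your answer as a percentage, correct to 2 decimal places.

14.66%

Deflate each year: 2002 → 8072.13/1.165 = 6928.87; 2005 → 11440.17/1.440 = 7944.56.
So real gross regional product changed by 7944.56/6928.87 − 1 = 0.1466, i.e. 14.66%.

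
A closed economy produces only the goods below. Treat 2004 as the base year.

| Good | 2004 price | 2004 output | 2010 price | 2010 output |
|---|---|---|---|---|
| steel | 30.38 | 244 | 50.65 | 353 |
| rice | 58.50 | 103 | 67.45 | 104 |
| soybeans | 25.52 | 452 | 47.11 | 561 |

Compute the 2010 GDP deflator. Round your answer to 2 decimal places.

Nominal GDP 2010 = 50.65·353 + 67.45·104 + 47.11·561 = 51322.96.
Real GDP 2010 (at 2004 prices) = 30.38·353 + 58.50·104 + 25.52·561 = 31124.86.
Deflator = Nominal/Real × 100 = 51322.96/31124.86 × 100 = 164.894.

164.89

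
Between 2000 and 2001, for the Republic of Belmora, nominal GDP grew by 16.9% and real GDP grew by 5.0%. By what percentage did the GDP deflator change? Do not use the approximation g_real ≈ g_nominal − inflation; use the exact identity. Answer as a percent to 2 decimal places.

11.33%

(1 + g_nom) = (1 + g_real)(1 + π), so π = 1.1690 / 1.0500 − 1 = 0.11333.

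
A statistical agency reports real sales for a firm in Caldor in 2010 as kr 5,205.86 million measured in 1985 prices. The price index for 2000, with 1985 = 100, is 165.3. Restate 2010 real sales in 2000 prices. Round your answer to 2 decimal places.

kr 8,605.29 million

Real sales in 2000 prices = Real sales in 1985 prices × (P_2000/P_1985) = 5205.86 × 1.653 = 8605.29.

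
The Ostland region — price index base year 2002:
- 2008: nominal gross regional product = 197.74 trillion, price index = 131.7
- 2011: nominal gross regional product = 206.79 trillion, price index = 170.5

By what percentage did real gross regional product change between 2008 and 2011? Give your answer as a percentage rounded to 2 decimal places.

Real gross regional product 2008 = 197.74 / 1.317 = 150.14.
Real gross regional product 2011 = 206.79 / 1.705 = 121.28.
Real growth = 121.28 / 150.14 − 1 = -0.1922.

-19.22%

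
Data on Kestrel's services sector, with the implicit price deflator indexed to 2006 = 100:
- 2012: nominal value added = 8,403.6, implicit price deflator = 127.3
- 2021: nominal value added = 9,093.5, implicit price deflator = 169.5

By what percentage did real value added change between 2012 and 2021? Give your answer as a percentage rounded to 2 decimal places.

Deflate each year: 2012 → 8403.6/1.273 = 6601.41; 2021 → 9093.5/1.695 = 5364.90.
So real value added changed by 5364.90/6601.41 − 1 = -0.1873, i.e. -18.73%.

-18.73%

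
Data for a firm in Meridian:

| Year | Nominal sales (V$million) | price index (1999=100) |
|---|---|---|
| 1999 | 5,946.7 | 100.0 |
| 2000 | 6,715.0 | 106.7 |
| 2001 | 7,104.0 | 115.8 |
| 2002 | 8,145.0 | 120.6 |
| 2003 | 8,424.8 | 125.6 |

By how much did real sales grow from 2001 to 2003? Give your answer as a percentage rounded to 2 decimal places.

Real sales 2001 = 7104.0/1.158 = 6134.72.
Real sales 2003 = 8424.8/1.256 = 6707.64.
Change = 6707.64/6134.72 − 1 = 0.0934.

9.34%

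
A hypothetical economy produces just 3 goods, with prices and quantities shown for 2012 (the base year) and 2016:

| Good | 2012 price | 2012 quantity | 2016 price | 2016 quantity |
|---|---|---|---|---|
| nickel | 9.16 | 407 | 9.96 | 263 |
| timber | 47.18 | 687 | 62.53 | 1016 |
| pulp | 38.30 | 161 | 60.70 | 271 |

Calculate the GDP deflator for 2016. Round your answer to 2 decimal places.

Nominal GDP 2016 = 9.96·263 + 62.53·1016 + 60.70·271 = 82599.66.
Real GDP 2016 (at 2012 prices) = 9.16·263 + 47.18·1016 + 38.30·271 = 60723.26.
Deflator = Nominal/Real × 100 = 82599.66/60723.26 × 100 = 136.026.

136.03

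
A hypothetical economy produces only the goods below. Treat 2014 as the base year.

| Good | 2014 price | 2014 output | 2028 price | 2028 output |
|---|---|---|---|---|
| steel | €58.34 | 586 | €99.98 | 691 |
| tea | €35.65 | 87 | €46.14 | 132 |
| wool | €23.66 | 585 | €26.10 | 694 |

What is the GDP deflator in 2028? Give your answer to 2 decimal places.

151.84

Nominal GDP 2028 = 99.98·691 + 46.14·132 + 26.10·694 = 93290.06.
Real GDP 2028 (at 2014 prices) = 58.34·691 + 35.65·132 + 23.66·694 = 61438.78.
Deflator = Nominal/Real × 100 = 93290.06/61438.78 × 100 = 151.842.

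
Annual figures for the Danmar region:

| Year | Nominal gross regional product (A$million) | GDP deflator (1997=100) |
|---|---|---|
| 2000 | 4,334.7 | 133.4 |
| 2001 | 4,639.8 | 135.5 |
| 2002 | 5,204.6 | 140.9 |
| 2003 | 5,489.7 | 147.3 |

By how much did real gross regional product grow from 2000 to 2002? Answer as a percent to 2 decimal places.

Real gross regional product 2000 = 4334.7/1.334 = 3249.40.
Real gross regional product 2002 = 5204.6/1.409 = 3693.83.
Change = 3693.83/3249.40 − 1 = 0.1368.

13.68%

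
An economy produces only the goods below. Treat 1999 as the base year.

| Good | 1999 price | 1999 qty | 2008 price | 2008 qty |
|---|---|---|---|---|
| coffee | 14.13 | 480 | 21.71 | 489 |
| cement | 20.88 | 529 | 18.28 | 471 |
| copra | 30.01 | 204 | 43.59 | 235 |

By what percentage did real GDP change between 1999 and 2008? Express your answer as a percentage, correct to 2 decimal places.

Real GDP 1999 = Nominal GDP 1999 = 14.13·480 + 20.88·529 + 30.01·204 = 23949.96.
Real GDP 2008 (at 1999 prices) = 14.13·489 + 20.88·471 + 30.01·235 = 23796.40.
Real growth = 23796.40/23949.96 − 1 = -0.0064.

-0.64%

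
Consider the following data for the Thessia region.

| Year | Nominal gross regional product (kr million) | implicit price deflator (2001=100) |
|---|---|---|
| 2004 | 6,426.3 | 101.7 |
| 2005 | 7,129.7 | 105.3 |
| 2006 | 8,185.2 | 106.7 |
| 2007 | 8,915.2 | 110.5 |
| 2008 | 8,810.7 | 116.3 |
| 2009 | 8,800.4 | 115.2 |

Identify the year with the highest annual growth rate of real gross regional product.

2006

2005: real = 7129.7/1.053 = 6770.85; growth vs 2004 (6318.88) = 7.15%.
2006: real = 8185.2/1.067 = 7671.23; growth vs 2005 (6770.85) = 13.30%.
2007: real = 8915.2/1.105 = 8068.05; growth vs 2006 (7671.23) = 5.17%.
2008: real = 8810.7/1.163 = 7575.84; growth vs 2007 (8068.05) = -6.10%.
2009: real = 8800.4/1.152 = 7639.24; growth vs 2008 (7575.84) = 0.84%.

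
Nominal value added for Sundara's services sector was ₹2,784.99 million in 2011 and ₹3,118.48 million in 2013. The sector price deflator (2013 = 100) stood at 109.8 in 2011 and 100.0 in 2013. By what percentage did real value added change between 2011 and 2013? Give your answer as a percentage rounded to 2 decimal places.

Real value added 2011 = 2784.99 / 1.098 = 2536.42.
Real value added 2013 = 3118.48 / 1.000 = 3118.48.
Real growth = 3118.48 / 2536.42 − 1 = 0.2295.

22.95%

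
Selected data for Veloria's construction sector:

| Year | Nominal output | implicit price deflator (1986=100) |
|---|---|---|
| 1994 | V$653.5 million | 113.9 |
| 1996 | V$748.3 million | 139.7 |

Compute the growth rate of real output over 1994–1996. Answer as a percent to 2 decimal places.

-6.64%

Deflate each year: 1994 → 653.5/1.139 = 573.75; 1996 → 748.3/1.397 = 535.65.
So real output changed by 535.65/573.75 − 1 = -0.0664, i.e. -6.64%.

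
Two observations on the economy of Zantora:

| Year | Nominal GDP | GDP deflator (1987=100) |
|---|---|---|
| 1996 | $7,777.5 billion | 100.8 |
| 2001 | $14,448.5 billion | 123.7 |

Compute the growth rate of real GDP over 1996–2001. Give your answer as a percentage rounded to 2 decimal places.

Deflate each year: 1996 → 7777.5/1.008 = 7715.77; 2001 → 14448.5/1.237 = 11680.27.
So real GDP changed by 11680.27/7715.77 − 1 = 0.5138, i.e. 51.38%.

51.38%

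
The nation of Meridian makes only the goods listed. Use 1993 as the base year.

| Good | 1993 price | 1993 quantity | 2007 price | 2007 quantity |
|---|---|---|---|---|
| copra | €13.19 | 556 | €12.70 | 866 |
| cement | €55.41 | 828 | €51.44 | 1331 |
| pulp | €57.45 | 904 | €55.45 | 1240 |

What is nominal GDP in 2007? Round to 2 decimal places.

€148222.84

Nominal GDP 2007 = Σ (p_2007 × q_2007) = 12.70·866 + 51.44·1331 + 55.45·1240 = 148222.84.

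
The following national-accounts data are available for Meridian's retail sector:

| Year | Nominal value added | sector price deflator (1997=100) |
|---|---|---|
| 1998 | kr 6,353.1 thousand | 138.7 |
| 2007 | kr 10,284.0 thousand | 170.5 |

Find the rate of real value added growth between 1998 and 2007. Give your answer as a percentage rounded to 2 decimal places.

31.68%

Real value added 1998 = 6353.1 / 1.387 = 4580.46.
Real value added 2007 = 10284.0 / 1.705 = 6031.67.
Real growth = 6031.67 / 4580.46 − 1 = 0.3168.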